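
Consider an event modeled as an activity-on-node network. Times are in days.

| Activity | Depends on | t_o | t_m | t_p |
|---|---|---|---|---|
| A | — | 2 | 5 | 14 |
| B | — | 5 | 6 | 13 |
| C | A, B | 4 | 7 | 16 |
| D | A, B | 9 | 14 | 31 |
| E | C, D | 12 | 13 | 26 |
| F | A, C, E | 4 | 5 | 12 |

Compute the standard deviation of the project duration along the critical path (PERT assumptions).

te_A = (2 + 4·5 + 14)/6 = 36/6 = 6; σ²_A = ((14−2)/6)² = 4.000
te_B = (5 + 4·6 + 13)/6 = 42/6 = 7; σ²_B = ((13−5)/6)² = 1.778
te_C = (4 + 4·7 + 16)/6 = 48/6 = 8; σ²_C = ((16−4)/6)² = 4.000
te_D = (9 + 4·14 + 31)/6 = 96/6 = 16; σ²_D = ((31−9)/6)² = 13.444
te_E = (12 + 4·13 + 26)/6 = 90/6 = 15; σ²_E = ((26−12)/6)² = 5.444
te_F = (4 + 4·5 + 12)/6 = 36/6 = 6; σ²_F = ((12−4)/6)² = 1.778

Forward pass:
ES_A = 0; EF_A = 6
ES_B = 0; EF_B = 7
ES_C = max(EF_A=6, EF_B=7) = 7; EF_C = 7+8 = 15
ES_D = max(EF_A=6, EF_B=7) = 7; EF_D = 7+16 = 23
ES_E = max(EF_C=15, EF_D=23) = 23; EF_E = 23+15 = 38
ES_F = max(EF_A=6, EF_C=15, EF_E=38) = 38; EF_F = 38+6 = 44
Expected project duration μ = 44 days. Critical path: B → D → E → F.

Variance along critical path = 1.778 + 13.444 + 5.444 + 1.778 = 22.444
σ = √22.444 = 4.738 days

4.74 days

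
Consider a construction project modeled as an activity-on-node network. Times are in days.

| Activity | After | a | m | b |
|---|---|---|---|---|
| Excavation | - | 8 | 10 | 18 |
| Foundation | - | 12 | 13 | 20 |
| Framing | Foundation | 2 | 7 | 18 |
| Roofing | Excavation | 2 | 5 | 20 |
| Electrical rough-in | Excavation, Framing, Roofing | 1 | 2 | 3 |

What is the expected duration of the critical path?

24 days

te_Excavation = (8 + 4·10 + 18)/6 = 66/6 = 11
te_Foundation = (12 + 4·13 + 20)/6 = 84/6 = 14
te_Framing = (2 + 4·7 + 18)/6 = 48/6 = 8
te_Roofing = (2 + 4·5 + 20)/6 = 42/6 = 7
te_Electrical rough-in = (1 + 4·2 + 3)/6 = 12/6 = 2

Forward pass:
ES_Excavation = 0; EF_Excavation = 11
ES_Foundation = 0; EF_Foundation = 14
ES_Framing = 14; EF_Framing = 14+8 = 22
ES_Roofing = 11; EF_Roofing = 11+7 = 18
ES_Electrical rough-in = max(EF_Excavation=11, EF_Framing=22, EF_Roofing=18) = 22; EF_Electrical rough-in = 22+2 = 24
Expected project duration μ = 24 days. Critical path: Foundation → Framing → Electrical rough-in.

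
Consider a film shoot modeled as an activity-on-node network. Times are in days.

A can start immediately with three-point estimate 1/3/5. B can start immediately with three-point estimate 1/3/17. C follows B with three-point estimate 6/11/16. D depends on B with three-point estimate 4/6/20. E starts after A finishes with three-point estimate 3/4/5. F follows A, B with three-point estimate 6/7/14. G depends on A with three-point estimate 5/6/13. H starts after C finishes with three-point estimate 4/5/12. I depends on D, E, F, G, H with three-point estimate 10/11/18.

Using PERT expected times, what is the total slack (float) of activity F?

te_A = (1 + 4·3 + 5)/6 = 18/6 = 3
te_B = (1 + 4·3 + 17)/6 = 30/6 = 5
te_C = (6 + 4·11 + 16)/6 = 66/6 = 11
te_D = (4 + 4·6 + 20)/6 = 48/6 = 8
te_E = (3 + 4·4 + 5)/6 = 24/6 = 4
te_F = (6 + 4·7 + 14)/6 = 48/6 = 8
te_G = (5 + 4·6 + 13)/6 = 42/6 = 7
te_H = (4 + 4·5 + 12)/6 = 36/6 = 6
te_I = (10 + 4·11 + 18)/6 = 72/6 = 12

Forward pass:
ES_A = 0; EF_A = 3
ES_B = 0; EF_B = 5
ES_C = 5; EF_C = 5+11 = 16
ES_D = 5; EF_D = 5+8 = 13
ES_E = 3; EF_E = 3+4 = 7
ES_F = max(EF_A=3, EF_B=5) = 5; EF_F = 5+8 = 13
ES_G = 3; EF_G = 3+7 = 10
ES_H = 16; EF_H = 16+6 = 22
ES_I = max(EF_D=13, EF_E=7, EF_F=13, EF_G=10, EF_H=22) = 22; EF_I = 22+12 = 34
Expected project duration μ = 34 days. Critical path: B → C → H → I.

Backward pass:
LF_I = 34; LS_I = 34−12 = 22
LF_H = LS_I = 22; LS_H = 22−6 = 16
LF_G = LS_I = 22; LS_G = 22−7 = 15
LF_F = LS_I = 22; LS_F = 22−8 = 14
LF_E = LS_I = 22; LS_E = 22−4 = 18
LF_D = LS_I = 22; LS_D = 22−8 = 14
LF_C = LS_H = 16; LS_C = 16−11 = 5
LF_B = min(LS_C=5, LS_D=14, LS_F=14) = 5; LS_B = 5−5 = 0
LF_A = min(LS_E=18, LS_F=14, LS_G=15) = 14; LS_A = 14−3 = 11
Slack_F = LS_F − ES_F = 14 − 5 = 9

9 days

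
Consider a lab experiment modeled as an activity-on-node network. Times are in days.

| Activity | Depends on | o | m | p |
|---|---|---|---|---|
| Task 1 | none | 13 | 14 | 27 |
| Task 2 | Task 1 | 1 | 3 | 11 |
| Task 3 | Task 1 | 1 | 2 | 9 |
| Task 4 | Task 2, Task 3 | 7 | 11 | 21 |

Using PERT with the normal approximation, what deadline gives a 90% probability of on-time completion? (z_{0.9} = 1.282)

36.7 days

te_Task 1 = (13 + 4·14 + 27)/6 = 96/6 = 16; σ²_Task 1 = ((27−13)/6)² = 5.444
te_Task 2 = (1 + 4·3 + 11)/6 = 24/6 = 4; σ²_Task 2 = ((11−1)/6)² = 2.778
te_Task 3 = (1 + 4·2 + 9)/6 = 18/6 = 3; σ²_Task 3 = ((9−1)/6)² = 1.778
te_Task 4 = (7 + 4·11 + 21)/6 = 72/6 = 12; σ²_Task 4 = ((21−7)/6)² = 5.444

Forward pass:
ES_Task 1 = 0; EF_Task 1 = 16
ES_Task 2 = 16; EF_Task 2 = 16+4 = 20
ES_Task 3 = 16; EF_Task 3 = 16+3 = 19
ES_Task 4 = max(EF_Task 2=20, EF_Task 3=19) = 20; EF_Task 4 = 20+12 = 32
Expected project duration μ = 32 days. Critical path: Task 1 → Task 2 → Task 4.

Variance along critical path = 5.444 + 2.778 + 5.444 = 13.667; σ = 3.697 days.
D = μ + z·σ = 32 + 1.282·3.697 = 36.7 days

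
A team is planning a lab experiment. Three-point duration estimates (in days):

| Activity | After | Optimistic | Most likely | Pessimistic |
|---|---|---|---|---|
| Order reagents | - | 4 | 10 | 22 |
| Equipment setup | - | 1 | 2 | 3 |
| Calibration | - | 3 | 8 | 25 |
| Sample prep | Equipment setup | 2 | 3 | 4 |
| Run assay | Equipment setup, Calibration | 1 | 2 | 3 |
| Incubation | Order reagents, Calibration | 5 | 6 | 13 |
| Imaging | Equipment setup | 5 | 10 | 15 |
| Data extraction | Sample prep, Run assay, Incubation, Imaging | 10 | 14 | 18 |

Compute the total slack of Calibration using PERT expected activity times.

te_Order reagents = (4 + 4·10 + 22)/6 = 66/6 = 11
te_Equipment setup = (1 + 4·2 + 3)/6 = 12/6 = 2
te_Calibration = (3 + 4·8 + 25)/6 = 60/6 = 10
te_Sample prep = (2 + 4·3 + 4)/6 = 18/6 = 3
te_Run assay = (1 + 4·2 + 3)/6 = 12/6 = 2
te_Incubation = (5 + 4·6 + 13)/6 = 42/6 = 7
te_Imaging = (5 + 4·10 + 15)/6 = 60/6 = 10
te_Data extraction = (10 + 4·14 + 18)/6 = 84/6 = 14

Forward pass:
ES_Order reagents = 0; EF_Order reagents = 11
ES_Equipment setup = 0; EF_Equipment setup = 2
ES_Calibration = 0; EF_Calibration = 10
ES_Sample prep = 2; EF_Sample prep = 2+3 = 5
ES_Run assay = max(EF_Equipment setup=2, EF_Calibration=10) = 10; EF_Run assay = 10+2 = 12
ES_Incubation = max(EF_Order reagents=11, EF_Calibration=10) = 11; EF_Incubation = 11+7 = 18
ES_Imaging = 2; EF_Imaging = 2+10 = 12
ES_Data extraction = max(EF_Sample prep=5, EF_Run assay=12, EF_Incubation=18, EF_Imaging=12) = 18; EF_Data extraction = 18+14 = 32
Expected project duration μ = 32 days. Critical path: Order reagents → Incubation → Data extraction.

Backward pass:
LF_Data extraction = 32; LS_Data extraction = 32−14 = 18
LF_Imaging = LS_Data extraction = 18; LS_Imaging = 18−10 = 8
LF_Incubation = LS_Data extraction = 18; LS_Incubation = 18−7 = 11
LF_Run assay = LS_Data extraction = 18; LS_Run assay = 18−2 = 16
LF_Sample prep = LS_Data extraction = 18; LS_Sample prep = 18−3 = 15
LF_Calibration = min(LS_Run assay=16, LS_Incubation=11) = 11; LS_Calibration = 11−10 = 1
LF_Equipment setup = min(LS_Sample prep=15, LS_Run assay=16, LS_Imaging=8) = 8; LS_Equipment setup = 8−2 = 6
LF_Order reagents = LS_Incubation = 11; LS_Order reagents = 11−11 = 0
Slack_Calibration = LS_Calibration − ES_Calibration = 1 − 0 = 1

1 days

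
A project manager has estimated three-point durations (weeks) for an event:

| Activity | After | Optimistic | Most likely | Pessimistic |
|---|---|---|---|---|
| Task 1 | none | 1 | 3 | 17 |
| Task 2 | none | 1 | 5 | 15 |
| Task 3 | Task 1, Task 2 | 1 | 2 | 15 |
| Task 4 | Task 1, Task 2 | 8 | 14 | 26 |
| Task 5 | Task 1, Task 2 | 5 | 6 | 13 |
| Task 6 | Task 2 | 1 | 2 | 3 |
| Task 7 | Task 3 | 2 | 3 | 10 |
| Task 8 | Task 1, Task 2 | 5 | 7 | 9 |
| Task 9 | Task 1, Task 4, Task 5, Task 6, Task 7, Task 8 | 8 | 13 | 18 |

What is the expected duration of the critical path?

34 weeks

te_Task 1 = (1 + 4·3 + 17)/6 = 30/6 = 5
te_Task 2 = (1 + 4·5 + 15)/6 = 36/6 = 6
te_Task 3 = (1 + 4·2 + 15)/6 = 24/6 = 4
te_Task 4 = (8 + 4·14 + 26)/6 = 90/6 = 15
te_Task 5 = (5 + 4·6 + 13)/6 = 42/6 = 7
te_Task 6 = (1 + 4·2 + 3)/6 = 12/6 = 2
te_Task 7 = (2 + 4·3 + 10)/6 = 24/6 = 4
te_Task 8 = (5 + 4·7 + 9)/6 = 42/6 = 7
te_Task 9 = (8 + 4·13 + 18)/6 = 78/6 = 13

Forward pass:
ES_Task 1 = 0; EF_Task 1 = 5
ES_Task 2 = 0; EF_Task 2 = 6
ES_Task 3 = max(EF_Task 1=5, EF_Task 2=6) = 6; EF_Task 3 = 6+4 = 10
ES_Task 4 = max(EF_Task 1=5, EF_Task 2=6) = 6; EF_Task 4 = 6+15 = 21
ES_Task 5 = max(EF_Task 1=5, EF_Task 2=6) = 6; EF_Task 5 = 6+7 = 13
ES_Task 6 = 6; EF_Task 6 = 6+2 = 8
ES_Task 7 = 10; EF_Task 7 = 10+4 = 14
ES_Task 8 = max(EF_Task 1=5, EF_Task 2=6) = 6; EF_Task 8 = 6+7 = 13
ES_Task 9 = max(EF_Task 1=5, EF_Task 4=21, EF_Task 5=13, EF_Task 6=8, EF_Task 7=14, EF_Task 8=13) = 21; EF_Task 9 = 21+13 = 34
Expected project duration μ = 34 weeks. Critical path: Task 2 → Task 4 → Task 9.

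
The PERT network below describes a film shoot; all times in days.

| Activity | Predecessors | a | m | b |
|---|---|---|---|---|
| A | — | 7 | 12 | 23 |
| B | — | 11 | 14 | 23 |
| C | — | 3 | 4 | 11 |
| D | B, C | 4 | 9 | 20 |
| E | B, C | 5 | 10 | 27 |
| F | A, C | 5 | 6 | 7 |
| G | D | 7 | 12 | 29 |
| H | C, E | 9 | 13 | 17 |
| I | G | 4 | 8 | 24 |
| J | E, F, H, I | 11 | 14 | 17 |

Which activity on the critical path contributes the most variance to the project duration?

te_A = (7 + 4·12 + 23)/6 = 78/6 = 13; σ²_A = ((23−7)/6)² = 7.111
te_B = (11 + 4·14 + 23)/6 = 90/6 = 15; σ²_B = ((23−11)/6)² = 4.000
te_C = (3 + 4·4 + 11)/6 = 30/6 = 5; σ²_C = ((11−3)/6)² = 1.778
te_D = (4 + 4·9 + 20)/6 = 60/6 = 10; σ²_D = ((20−4)/6)² = 7.111
te_E = (5 + 4·10 + 27)/6 = 72/6 = 12; σ²_E = ((27−5)/6)² = 13.444
te_F = (5 + 4·6 + 7)/6 = 36/6 = 6; σ²_F = ((7−5)/6)² = 0.111
te_G = (7 + 4·12 + 29)/6 = 84/6 = 14; σ²_G = ((29−7)/6)² = 13.444
te_H = (9 + 4·13 + 17)/6 = 78/6 = 13; σ²_H = ((17−9)/6)² = 1.778
te_I = (4 + 4·8 + 24)/6 = 60/6 = 10; σ²_I = ((24−4)/6)² = 11.111
te_J = (11 + 4·14 + 17)/6 = 84/6 = 14; σ²_J = ((17−11)/6)² = 1.000

Forward pass:
ES_A = 0; EF_A = 13
ES_B = 0; EF_B = 15
ES_C = 0; EF_C = 5
ES_D = max(EF_B=15, EF_C=5) = 15; EF_D = 15+10 = 25
ES_E = max(EF_B=15, EF_C=5) = 15; EF_E = 15+12 = 27
ES_F = max(EF_A=13, EF_C=5) = 13; EF_F = 13+6 = 19
ES_G = 25; EF_G = 25+14 = 39
ES_H = max(EF_C=5, EF_E=27) = 27; EF_H = 27+13 = 40
ES_I = 39; EF_I = 39+10 = 49
ES_J = max(EF_E=27, EF_F=19, EF_H=40, EF_I=49) = 49; EF_J = 49+14 = 63
Expected project duration μ = 63 days. Critical path: B → D → G → I → J.

Variances on critical path: σ²_B=4.000, σ²_D=7.111, σ²_G=13.444, σ²_I=11.111, σ²_J=1.000.
Largest is σ²_G = 13.444.

G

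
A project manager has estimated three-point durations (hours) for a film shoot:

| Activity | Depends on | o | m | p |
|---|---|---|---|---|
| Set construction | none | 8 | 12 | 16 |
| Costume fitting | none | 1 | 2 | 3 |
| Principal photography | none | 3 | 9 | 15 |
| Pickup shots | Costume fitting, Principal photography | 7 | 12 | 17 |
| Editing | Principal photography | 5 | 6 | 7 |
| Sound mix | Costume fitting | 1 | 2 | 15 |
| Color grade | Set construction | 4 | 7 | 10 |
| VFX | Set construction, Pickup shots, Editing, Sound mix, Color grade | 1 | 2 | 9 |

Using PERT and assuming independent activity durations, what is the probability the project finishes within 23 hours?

te_Set construction = (8 + 4·12 + 16)/6 = 72/6 = 12; σ²_Set construction = ((16−8)/6)² = 1.778
te_Costume fitting = (1 + 4·2 + 3)/6 = 12/6 = 2; σ²_Costume fitting = ((3−1)/6)² = 0.111
te_Principal photography = (3 + 4·9 + 15)/6 = 54/6 = 9; σ²_Principal photography = ((15−3)/6)² = 4.000
te_Pickup shots = (7 + 4·12 + 17)/6 = 72/6 = 12; σ²_Pickup shots = ((17−7)/6)² = 2.778
te_Editing = (5 + 4·6 + 7)/6 = 36/6 = 6; σ²_Editing = ((7−5)/6)² = 0.111
te_Sound mix = (1 + 4·2 + 15)/6 = 24/6 = 4; σ²_Sound mix = ((15−1)/6)² = 5.444
te_Color grade = (4 + 4·7 + 10)/6 = 42/6 = 7; σ²_Color grade = ((10−4)/6)² = 1.000
te_VFX = (1 + 4·2 + 9)/6 = 18/6 = 3; σ²_VFX = ((9−1)/6)² = 1.778

Forward pass:
ES_Set construction = 0; EF_Set construction = 12
ES_Costume fitting = 0; EF_Costume fitting = 2
ES_Principal photography = 0; EF_Principal photography = 9
ES_Pickup shots = max(EF_Costume fitting=2, EF_Principal photography=9) = 9; EF_Pickup shots = 9+12 = 21
ES_Editing = 9; EF_Editing = 9+6 = 15
ES_Sound mix = 2; EF_Sound mix = 2+4 = 6
ES_Color grade = 12; EF_Color grade = 12+7 = 19
ES_VFX = max(EF_Set construction=12, EF_Pickup shots=21, EF_Editing=15, EF_Sound mix=6, EF_Color grade=19) = 21; EF_VFX = 21+3 = 24
Expected project duration μ = 24 hours. Critical path: Principal photography → Pickup shots → VFX.

Variance along critical path = 4.000 + 2.778 + 1.778 = 8.556; σ = √8.556 = 2.925 hours.
Z = (23 − 24) / 2.925 = -0.342
P(T ≤ 23) = Φ(-0.342) ≈ 0.366

0.366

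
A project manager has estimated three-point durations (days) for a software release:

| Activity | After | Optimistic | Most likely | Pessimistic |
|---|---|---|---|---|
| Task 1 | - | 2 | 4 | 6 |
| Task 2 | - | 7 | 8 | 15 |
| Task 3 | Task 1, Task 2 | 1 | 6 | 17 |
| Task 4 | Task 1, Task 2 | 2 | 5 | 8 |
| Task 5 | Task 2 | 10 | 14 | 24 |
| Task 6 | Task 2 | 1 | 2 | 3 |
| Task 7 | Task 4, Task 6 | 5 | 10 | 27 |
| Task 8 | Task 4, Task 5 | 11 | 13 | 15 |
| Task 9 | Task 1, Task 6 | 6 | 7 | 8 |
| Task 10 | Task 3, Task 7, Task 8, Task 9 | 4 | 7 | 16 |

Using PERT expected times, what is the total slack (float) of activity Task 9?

te_Task 1 = (2 + 4·4 + 6)/6 = 24/6 = 4
te_Task 2 = (7 + 4·8 + 15)/6 = 54/6 = 9
te_Task 3 = (1 + 4·6 + 17)/6 = 42/6 = 7
te_Task 4 = (2 + 4·5 + 8)/6 = 30/6 = 5
te_Task 5 = (10 + 4·14 + 24)/6 = 90/6 = 15
te_Task 6 = (1 + 4·2 + 3)/6 = 12/6 = 2
te_Task 7 = (5 + 4·10 + 27)/6 = 72/6 = 12
te_Task 8 = (11 + 4·13 + 15)/6 = 78/6 = 13
te_Task 9 = (6 + 4·7 + 8)/6 = 42/6 = 7
te_Task 10 = (4 + 4·7 + 16)/6 = 48/6 = 8

Forward pass:
ES_Task 1 = 0; EF_Task 1 = 4
ES_Task 2 = 0; EF_Task 2 = 9
ES_Task 3 = max(EF_Task 1=4, EF_Task 2=9) = 9; EF_Task 3 = 9+7 = 16
ES_Task 4 = max(EF_Task 1=4, EF_Task 2=9) = 9; EF_Task 4 = 9+5 = 14
ES_Task 5 = 9; EF_Task 5 = 9+15 = 24
ES_Task 6 = 9; EF_Task 6 = 9+2 = 11
ES_Task 7 = max(EF_Task 4=14, EF_Task 6=11) = 14; EF_Task 7 = 14+12 = 26
ES_Task 8 = max(EF_Task 4=14, EF_Task 5=24) = 24; EF_Task 8 = 24+13 = 37
ES_Task 9 = max(EF_Task 1=4, EF_Task 6=11) = 11; EF_Task 9 = 11+7 = 18
ES_Task 10 = max(EF_Task 3=16, EF_Task 7=26, EF_Task 8=37, EF_Task 9=18) = 37; EF_Task 10 = 37+8 = 45
Expected project duration μ = 45 days. Critical path: Task 2 → Task 5 → Task 8 → Task 10.

Backward pass:
LF_Task 10 = 45; LS_Task 10 = 45−8 = 37
LF_Task 9 = LS_Task 10 = 37; LS_Task 9 = 37−7 = 30
LF_Task 8 = LS_Task 10 = 37; LS_Task 8 = 37−13 = 24
LF_Task 7 = LS_Task 10 = 37; LS_Task 7 = 37−12 = 25
LF_Task 6 = min(LS_Task 7=25, LS_Task 9=30) = 25; LS_Task 6 = 25−2 = 23
LF_Task 5 = LS_Task 8 = 24; LS_Task 5 = 24−15 = 9
LF_Task 4 = min(LS_Task 7=25, LS_Task 8=24) = 24; LS_Task 4 = 24−5 = 19
LF_Task 3 = LS_Task 10 = 37; LS_Task 3 = 37−7 = 30
LF_Task 2 = min(LS_Task 3=30, LS_Task 4=19, LS_Task 5=9, LS_Task 6=23) = 9; LS_Task 2 = 9−9 = 0
LF_Task 1 = min(LS_Task 3=30, LS_Task 4=19, LS_Task 9=30) = 19; LS_Task 1 = 19−4 = 15
Slack_Task 9 = LS_Task 9 − ES_Task 9 = 30 − 11 = 19

19 days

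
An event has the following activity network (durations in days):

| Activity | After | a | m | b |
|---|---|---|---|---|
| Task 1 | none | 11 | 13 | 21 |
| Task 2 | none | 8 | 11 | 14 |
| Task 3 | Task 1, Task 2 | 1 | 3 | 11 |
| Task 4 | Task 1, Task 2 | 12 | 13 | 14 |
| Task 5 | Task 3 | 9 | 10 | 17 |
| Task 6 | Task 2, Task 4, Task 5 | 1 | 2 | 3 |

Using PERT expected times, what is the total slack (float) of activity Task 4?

te_Task 1 = (11 + 4·13 + 21)/6 = 84/6 = 14
te_Task 2 = (8 + 4·11 + 14)/6 = 66/6 = 11
te_Task 3 = (1 + 4·3 + 11)/6 = 24/6 = 4
te_Task 4 = (12 + 4·13 + 14)/6 = 78/6 = 13
te_Task 5 = (9 + 4·10 + 17)/6 = 66/6 = 11
te_Task 6 = (1 + 4·2 + 3)/6 = 12/6 = 2

Forward pass:
ES_Task 1 = 0; EF_Task 1 = 14
ES_Task 2 = 0; EF_Task 2 = 11
ES_Task 3 = max(EF_Task 1=14, EF_Task 2=11) = 14; EF_Task 3 = 14+4 = 18
ES_Task 4 = max(EF_Task 1=14, EF_Task 2=11) = 14; EF_Task 4 = 14+13 = 27
ES_Task 5 = 18; EF_Task 5 = 18+11 = 29
ES_Task 6 = max(EF_Task 2=11, EF_Task 4=27, EF_Task 5=29) = 29; EF_Task 6 = 29+2 = 31
Expected project duration μ = 31 days. Critical path: Task 1 → Task 3 → Task 5 → Task 6.

Backward pass:
LF_Task 6 = 31; LS_Task 6 = 31−2 = 29
LF_Task 5 = LS_Task 6 = 29; LS_Task 5 = 29−11 = 18
LF_Task 4 = LS_Task 6 = 29; LS_Task 4 = 29−13 = 16
LF_Task 3 = LS_Task 5 = 18; LS_Task 3 = 18−4 = 14
LF_Task 2 = min(LS_Task 3=14, LS_Task 4=16, LS_Task 6=29) = 14; LS_Task 2 = 14−11 = 3
LF_Task 1 = min(LS_Task 3=14, LS_Task 4=16) = 14; LS_Task 1 = 14−14 = 0
Slack_Task 4 = LS_Task 4 − ES_Task 4 = 16 − 14 = 2

2 days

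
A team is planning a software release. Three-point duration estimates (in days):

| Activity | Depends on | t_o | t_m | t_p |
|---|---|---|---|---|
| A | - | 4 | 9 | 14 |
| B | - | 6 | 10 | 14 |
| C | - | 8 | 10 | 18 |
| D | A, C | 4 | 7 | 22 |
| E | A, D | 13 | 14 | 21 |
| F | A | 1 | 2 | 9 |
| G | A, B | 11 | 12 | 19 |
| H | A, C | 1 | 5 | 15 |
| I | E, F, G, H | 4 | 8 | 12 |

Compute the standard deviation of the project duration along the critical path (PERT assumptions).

3.92 days

te_A = (4 + 4·9 + 14)/6 = 54/6 = 9; σ²_A = ((14−4)/6)² = 2.778
te_B = (6 + 4·10 + 14)/6 = 60/6 = 10; σ²_B = ((14−6)/6)² = 1.778
te_C = (8 + 4·10 + 18)/6 = 66/6 = 11; σ²_C = ((18−8)/6)² = 2.778
te_D = (4 + 4·7 + 22)/6 = 54/6 = 9; σ²_D = ((22−4)/6)² = 9.000
te_E = (13 + 4·14 + 21)/6 = 90/6 = 15; σ²_E = ((21−13)/6)² = 1.778
te_F = (1 + 4·2 + 9)/6 = 18/6 = 3; σ²_F = ((9−1)/6)² = 1.778
te_G = (11 + 4·12 + 19)/6 = 78/6 = 13; σ²_G = ((19−11)/6)² = 1.778
te_H = (1 + 4·5 + 15)/6 = 36/6 = 6; σ²_H = ((15−1)/6)² = 5.444
te_I = (4 + 4·8 + 12)/6 = 48/6 = 8; σ²_I = ((12−4)/6)² = 1.778

Forward pass:
ES_A = 0; EF_A = 9
ES_B = 0; EF_B = 10
ES_C = 0; EF_C = 11
ES_D = max(EF_A=9, EF_C=11) = 11; EF_D = 11+9 = 20
ES_E = max(EF_A=9, EF_D=20) = 20; EF_E = 20+15 = 35
ES_F = 9; EF_F = 9+3 = 12
ES_G = max(EF_A=9, EF_B=10) = 10; EF_G = 10+13 = 23
ES_H = max(EF_A=9, EF_C=11) = 11; EF_H = 11+6 = 17
ES_I = max(EF_E=35, EF_F=12, EF_G=23, EF_H=17) = 35; EF_I = 35+8 = 43
Expected project duration μ = 43 days. Critical path: C → D → E → I.

Variance along critical path = 2.778 + 9.000 + 1.778 + 1.778 = 15.333
σ = √15.333 = 3.916 days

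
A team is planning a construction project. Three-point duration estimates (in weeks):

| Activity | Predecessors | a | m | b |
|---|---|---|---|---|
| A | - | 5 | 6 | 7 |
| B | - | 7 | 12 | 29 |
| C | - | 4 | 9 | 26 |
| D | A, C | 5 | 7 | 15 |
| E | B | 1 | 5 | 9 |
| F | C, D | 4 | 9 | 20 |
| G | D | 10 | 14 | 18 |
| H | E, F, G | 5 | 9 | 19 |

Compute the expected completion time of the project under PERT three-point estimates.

43 weeks

te_A = (5 + 4·6 + 7)/6 = 36/6 = 6
te_B = (7 + 4·12 + 29)/6 = 84/6 = 14
te_C = (4 + 4·9 + 26)/6 = 66/6 = 11
te_D = (5 + 4·7 + 15)/6 = 48/6 = 8
te_E = (1 + 4·5 + 9)/6 = 30/6 = 5
te_F = (4 + 4·9 + 20)/6 = 60/6 = 10
te_G = (10 + 4·14 + 18)/6 = 84/6 = 14
te_H = (5 + 4·9 + 19)/6 = 60/6 = 10

Forward pass:
ES_A = 0; EF_A = 6
ES_B = 0; EF_B = 14
ES_C = 0; EF_C = 11
ES_D = max(EF_A=6, EF_C=11) = 11; EF_D = 11+8 = 19
ES_E = 14; EF_E = 14+5 = 19
ES_F = max(EF_C=11, EF_D=19) = 19; EF_F = 19+10 = 29
ES_G = 19; EF_G = 19+14 = 33
ES_H = max(EF_E=19, EF_F=29, EF_G=33) = 33; EF_H = 33+10 = 43
Expected project duration μ = 43 weeks. Critical path: C → D → G → H.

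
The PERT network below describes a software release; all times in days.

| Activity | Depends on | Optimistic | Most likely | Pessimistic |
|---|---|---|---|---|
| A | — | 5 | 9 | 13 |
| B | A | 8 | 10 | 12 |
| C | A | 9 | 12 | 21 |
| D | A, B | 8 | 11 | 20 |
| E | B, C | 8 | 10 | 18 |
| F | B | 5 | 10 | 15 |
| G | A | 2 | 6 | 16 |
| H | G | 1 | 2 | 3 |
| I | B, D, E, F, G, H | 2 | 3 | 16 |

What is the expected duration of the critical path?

te_A = (5 + 4·9 + 13)/6 = 54/6 = 9
te_B = (8 + 4·10 + 12)/6 = 60/6 = 10
te_C = (9 + 4·12 + 21)/6 = 78/6 = 13
te_D = (8 + 4·11 + 20)/6 = 72/6 = 12
te_E = (8 + 4·10 + 18)/6 = 66/6 = 11
te_F = (5 + 4·10 + 15)/6 = 60/6 = 10
te_G = (2 + 4·6 + 16)/6 = 42/6 = 7
te_H = (1 + 4·2 + 3)/6 = 12/6 = 2
te_I = (2 + 4·3 + 16)/6 = 30/6 = 5

Forward pass:
ES_A = 0; EF_A = 9
ES_B = 9; EF_B = 9+10 = 19
ES_C = 9; EF_C = 9+13 = 22
ES_D = max(EF_A=9, EF_B=19) = 19; EF_D = 19+12 = 31
ES_E = max(EF_B=19, EF_C=22) = 22; EF_E = 22+11 = 33
ES_F = 19; EF_F = 19+10 = 29
ES_G = 9; EF_G = 9+7 = 16
ES_H = 16; EF_H = 16+2 = 18
ES_I = max(EF_B=19, EF_D=31, EF_E=33, EF_F=29, EF_G=16, EF_H=18) = 33; EF_I = 33+5 = 38
Expected project duration μ = 38 days. Critical path: A → C → E → I.

38 days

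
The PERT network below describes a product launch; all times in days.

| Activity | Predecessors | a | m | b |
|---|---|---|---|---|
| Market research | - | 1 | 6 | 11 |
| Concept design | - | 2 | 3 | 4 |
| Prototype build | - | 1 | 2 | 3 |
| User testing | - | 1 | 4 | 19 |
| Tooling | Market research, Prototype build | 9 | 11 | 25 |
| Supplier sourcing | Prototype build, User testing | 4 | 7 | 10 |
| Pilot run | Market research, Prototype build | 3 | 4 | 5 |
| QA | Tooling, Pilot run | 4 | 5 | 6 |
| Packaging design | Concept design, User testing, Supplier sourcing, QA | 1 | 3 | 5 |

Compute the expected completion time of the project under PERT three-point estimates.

27 days

te_Market research = (1 + 4·6 + 11)/6 = 36/6 = 6
te_Concept design = (2 + 4·3 + 4)/6 = 18/6 = 3
te_Prototype build = (1 + 4·2 + 3)/6 = 12/6 = 2
te_User testing = (1 + 4·4 + 19)/6 = 36/6 = 6
te_Tooling = (9 + 4·11 + 25)/6 = 78/6 = 13
te_Supplier sourcing = (4 + 4·7 + 10)/6 = 42/6 = 7
te_Pilot run = (3 + 4·4 + 5)/6 = 24/6 = 4
te_QA = (4 + 4·5 + 6)/6 = 30/6 = 5
te_Packaging design = (1 + 4·3 + 5)/6 = 18/6 = 3

Forward pass:
ES_Market research = 0; EF_Market research = 6
ES_Concept design = 0; EF_Concept design = 3
ES_Prototype build = 0; EF_Prototype build = 2
ES_User testing = 0; EF_User testing = 6
ES_Tooling = max(EF_Market research=6, EF_Prototype build=2) = 6; EF_Tooling = 6+13 = 19
ES_Supplier sourcing = max(EF_Prototype build=2, EF_User testing=6) = 6; EF_Supplier sourcing = 6+7 = 13
ES_Pilot run = max(EF_Market research=6, EF_Prototype build=2) = 6; EF_Pilot run = 6+4 = 10
ES_QA = max(EF_Tooling=19, EF_Pilot run=10) = 19; EF_QA = 19+5 = 24
ES_Packaging design = max(EF_Concept design=3, EF_User testing=6, EF_Supplier sourcing=13, EF_QA=24) = 24; EF_Packaging design = 24+3 = 27
Expected project duration μ = 27 days. Critical path: Market research → Tooling → QA → Packaging design.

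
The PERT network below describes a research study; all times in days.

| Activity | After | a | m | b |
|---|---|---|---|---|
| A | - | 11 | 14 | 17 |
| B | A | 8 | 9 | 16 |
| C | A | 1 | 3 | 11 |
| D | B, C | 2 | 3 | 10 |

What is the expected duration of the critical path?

te_A = (11 + 4·14 + 17)/6 = 84/6 = 14
te_B = (8 + 4·9 + 16)/6 = 60/6 = 10
te_C = (1 + 4·3 + 11)/6 = 24/6 = 4
te_D = (2 + 4·3 + 10)/6 = 24/6 = 4

Forward pass:
ES_A = 0; EF_A = 14
ES_B = 14; EF_B = 14+10 = 24
ES_C = 14; EF_C = 14+4 = 18
ES_D = max(EF_B=24, EF_C=18) = 24; EF_D = 24+4 = 28
Expected project duration μ = 28 days. Critical path: A → B → D.

28 days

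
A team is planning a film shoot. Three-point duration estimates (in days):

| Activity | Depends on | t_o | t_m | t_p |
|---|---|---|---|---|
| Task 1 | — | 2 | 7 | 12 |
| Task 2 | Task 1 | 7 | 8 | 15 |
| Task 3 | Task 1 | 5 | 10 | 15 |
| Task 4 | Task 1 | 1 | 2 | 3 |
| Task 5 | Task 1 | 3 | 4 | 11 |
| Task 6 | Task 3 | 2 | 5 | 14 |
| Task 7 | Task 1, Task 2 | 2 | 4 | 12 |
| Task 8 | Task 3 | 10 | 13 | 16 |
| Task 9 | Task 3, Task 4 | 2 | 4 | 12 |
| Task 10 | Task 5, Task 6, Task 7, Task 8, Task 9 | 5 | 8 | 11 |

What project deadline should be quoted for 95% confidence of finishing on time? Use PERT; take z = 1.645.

te_Task 1 = (2 + 4·7 + 12)/6 = 42/6 = 7; σ²_Task 1 = ((12−2)/6)² = 2.778
te_Task 2 = (7 + 4·8 + 15)/6 = 54/6 = 9; σ²_Task 2 = ((15−7)/6)² = 1.778
te_Task 3 = (5 + 4·10 + 15)/6 = 60/6 = 10; σ²_Task 3 = ((15−5)/6)² = 2.778
te_Task 4 = (1 + 4·2 + 3)/6 = 12/6 = 2; σ²_Task 4 = ((3−1)/6)² = 0.111
te_Task 5 = (3 + 4·4 + 11)/6 = 30/6 = 5; σ²_Task 5 = ((11−3)/6)² = 1.778
te_Task 6 = (2 + 4·5 + 14)/6 = 36/6 = 6; σ²_Task 6 = ((14−2)/6)² = 4.000
te_Task 7 = (2 + 4·4 + 12)/6 = 30/6 = 5; σ²_Task 7 = ((12−2)/6)² = 2.778
te_Task 8 = (10 + 4·13 + 16)/6 = 78/6 = 13; σ²_Task 8 = ((16−10)/6)² = 1.000
te_Task 9 = (2 + 4·4 + 12)/6 = 30/6 = 5; σ²_Task 9 = ((12−2)/6)² = 2.778
te_Task 10 = (5 + 4·8 + 11)/6 = 48/6 = 8; σ²_Task 10 = ((11−5)/6)² = 1.000

Forward pass:
ES_Task 1 = 0; EF_Task 1 = 7
ES_Task 2 = 7; EF_Task 2 = 7+9 = 16
ES_Task 3 = 7; EF_Task 3 = 7+10 = 17
ES_Task 4 = 7; EF_Task 4 = 7+2 = 9
ES_Task 5 = 7; EF_Task 5 = 7+5 = 12
ES_Task 6 = 17; EF_Task 6 = 17+6 = 23
ES_Task 7 = max(EF_Task 1=7, EF_Task 2=16) = 16; EF_Task 7 = 16+5 = 21
ES_Task 8 = 17; EF_Task 8 = 17+13 = 30
ES_Task 9 = max(EF_Task 3=17, EF_Task 4=9) = 17; EF_Task 9 = 17+5 = 22
ES_Task 10 = max(EF_Task 5=12, EF_Task 6=23, EF_Task 7=21, EF_Task 8=30, EF_Task 9=22) = 30; EF_Task 10 = 30+8 = 38
Expected project duration μ = 38 days. Critical path: Task 1 → Task 3 → Task 8 → Task 10.

Variance along critical path = 2.778 + 2.778 + 1.000 + 1.000 = 7.556; σ = 2.749 days.
D = μ + z·σ = 38 + 1.645·2.749 = 42.5 days

42.5 days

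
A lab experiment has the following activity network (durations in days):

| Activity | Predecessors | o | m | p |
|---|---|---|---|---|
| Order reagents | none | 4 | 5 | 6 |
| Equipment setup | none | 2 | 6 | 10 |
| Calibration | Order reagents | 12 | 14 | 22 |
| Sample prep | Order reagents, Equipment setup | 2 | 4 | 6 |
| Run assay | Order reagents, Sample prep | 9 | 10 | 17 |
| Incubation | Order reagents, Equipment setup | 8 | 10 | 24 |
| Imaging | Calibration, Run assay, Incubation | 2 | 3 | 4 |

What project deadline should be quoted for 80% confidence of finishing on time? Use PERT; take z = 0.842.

te_Order reagents = (4 + 4·5 + 6)/6 = 30/6 = 5; σ²_Order reagents = ((6−4)/6)² = 0.111
te_Equipment setup = (2 + 4·6 + 10)/6 = 36/6 = 6; σ²_Equipment setup = ((10−2)/6)² = 1.778
te_Calibration = (12 + 4·14 + 22)/6 = 90/6 = 15; σ²_Calibration = ((22−12)/6)² = 2.778
te_Sample prep = (2 + 4·4 + 6)/6 = 24/6 = 4; σ²_Sample prep = ((6−2)/6)² = 0.444
te_Run assay = (9 + 4·10 + 17)/6 = 66/6 = 11; σ²_Run assay = ((17−9)/6)² = 1.778
te_Incubation = (8 + 4·10 + 24)/6 = 72/6 = 12; σ²_Incubation = ((24−8)/6)² = 7.111
te_Imaging = (2 + 4·3 + 4)/6 = 18/6 = 3; σ²_Imaging = ((4−2)/6)² = 0.111

Forward pass:
ES_Order reagents = 0; EF_Order reagents = 5
ES_Equipment setup = 0; EF_Equipment setup = 6
ES_Calibration = 5; EF_Calibration = 5+15 = 20
ES_Sample prep = max(EF_Order reagents=5, EF_Equipment setup=6) = 6; EF_Sample prep = 6+4 = 10
ES_Run assay = max(EF_Order reagents=5, EF_Sample prep=10) = 10; EF_Run assay = 10+11 = 21
ES_Incubation = max(EF_Order reagents=5, EF_Equipment setup=6) = 6; EF_Incubation = 6+12 = 18
ES_Imaging = max(EF_Calibration=20, EF_Run assay=21, EF_Incubation=18) = 21; EF_Imaging = 21+3 = 24
Expected project duration μ = 24 days. Critical path: Equipment setup → Sample prep → Run assay → Imaging.

Variance along critical path = 1.778 + 0.444 + 1.778 + 0.111 = 4.111; σ = 2.028 days.
D = μ + z·σ = 24 + 0.842·2.028 = 25.7 days

25.7 days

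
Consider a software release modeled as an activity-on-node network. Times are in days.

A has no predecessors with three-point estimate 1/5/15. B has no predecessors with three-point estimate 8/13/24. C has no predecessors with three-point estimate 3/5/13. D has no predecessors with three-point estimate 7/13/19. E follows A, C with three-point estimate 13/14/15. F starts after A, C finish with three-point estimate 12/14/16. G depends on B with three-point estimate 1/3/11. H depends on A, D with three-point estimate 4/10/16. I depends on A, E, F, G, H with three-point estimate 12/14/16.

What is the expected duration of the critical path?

37 days

te_A = (1 + 4·5 + 15)/6 = 36/6 = 6
te_B = (8 + 4·13 + 24)/6 = 84/6 = 14
te_C = (3 + 4·5 + 13)/6 = 36/6 = 6
te_D = (7 + 4·13 + 19)/6 = 78/6 = 13
te_E = (13 + 4·14 + 15)/6 = 84/6 = 14
te_F = (12 + 4·14 + 16)/6 = 84/6 = 14
te_G = (1 + 4·3 + 11)/6 = 24/6 = 4
te_H = (4 + 4·10 + 16)/6 = 60/6 = 10
te_I = (12 + 4·14 + 16)/6 = 84/6 = 14

Forward pass:
ES_A = 0; EF_A = 6
ES_B = 0; EF_B = 14
ES_C = 0; EF_C = 6
ES_D = 0; EF_D = 13
ES_E = max(EF_A=6, EF_C=6) = 6; EF_E = 6+14 = 20
ES_F = max(EF_A=6, EF_C=6) = 6; EF_F = 6+14 = 20
ES_G = 14; EF_G = 14+4 = 18
ES_H = max(EF_A=6, EF_D=13) = 13; EF_H = 13+10 = 23
ES_I = max(EF_A=6, EF_E=20, EF_F=20, EF_G=18, EF_H=23) = 23; EF_I = 23+14 = 37
Expected project duration μ = 37 days. Critical path: D → H → I.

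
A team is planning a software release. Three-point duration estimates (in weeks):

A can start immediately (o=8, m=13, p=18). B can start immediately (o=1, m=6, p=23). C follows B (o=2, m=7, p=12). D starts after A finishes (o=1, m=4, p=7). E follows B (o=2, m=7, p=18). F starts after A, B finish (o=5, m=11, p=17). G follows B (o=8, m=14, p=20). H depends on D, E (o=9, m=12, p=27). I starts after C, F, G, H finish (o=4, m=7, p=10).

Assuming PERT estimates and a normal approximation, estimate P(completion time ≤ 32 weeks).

0.053

te_A = (8 + 4·13 + 18)/6 = 78/6 = 13; σ²_A = ((18−8)/6)² = 2.778
te_B = (1 + 4·6 + 23)/6 = 48/6 = 8; σ²_B = ((23−1)/6)² = 13.444
te_C = (2 + 4·7 + 12)/6 = 42/6 = 7; σ²_C = ((12−2)/6)² = 2.778
te_D = (1 + 4·4 + 7)/6 = 24/6 = 4; σ²_D = ((7−1)/6)² = 1.000
te_E = (2 + 4·7 + 18)/6 = 48/6 = 8; σ²_E = ((18−2)/6)² = 7.111
te_F = (5 + 4·11 + 17)/6 = 66/6 = 11; σ²_F = ((17−5)/6)² = 4.000
te_G = (8 + 4·14 + 20)/6 = 84/6 = 14; σ²_G = ((20−8)/6)² = 4.000
te_H = (9 + 4·12 + 27)/6 = 84/6 = 14; σ²_H = ((27−9)/6)² = 9.000
te_I = (4 + 4·7 + 10)/6 = 42/6 = 7; σ²_I = ((10−4)/6)² = 1.000

Forward pass:
ES_A = 0; EF_A = 13
ES_B = 0; EF_B = 8
ES_C = 8; EF_C = 8+7 = 15
ES_D = 13; EF_D = 13+4 = 17
ES_E = 8; EF_E = 8+8 = 16
ES_F = max(EF_A=13, EF_B=8) = 13; EF_F = 13+11 = 24
ES_G = 8; EF_G = 8+14 = 22
ES_H = max(EF_D=17, EF_E=16) = 17; EF_H = 17+14 = 31
ES_I = max(EF_C=15, EF_F=24, EF_G=22, EF_H=31) = 31; EF_I = 31+7 = 38
Expected project duration μ = 38 weeks. Critical path: A → D → H → I.

Variance along critical path = 2.778 + 1.000 + 9.000 + 1.000 = 13.778; σ = √13.778 = 3.712 weeks.
Z = (32 − 38) / 3.712 = -1.616
P(T ≤ 32) = Φ(-1.616) ≈ 0.053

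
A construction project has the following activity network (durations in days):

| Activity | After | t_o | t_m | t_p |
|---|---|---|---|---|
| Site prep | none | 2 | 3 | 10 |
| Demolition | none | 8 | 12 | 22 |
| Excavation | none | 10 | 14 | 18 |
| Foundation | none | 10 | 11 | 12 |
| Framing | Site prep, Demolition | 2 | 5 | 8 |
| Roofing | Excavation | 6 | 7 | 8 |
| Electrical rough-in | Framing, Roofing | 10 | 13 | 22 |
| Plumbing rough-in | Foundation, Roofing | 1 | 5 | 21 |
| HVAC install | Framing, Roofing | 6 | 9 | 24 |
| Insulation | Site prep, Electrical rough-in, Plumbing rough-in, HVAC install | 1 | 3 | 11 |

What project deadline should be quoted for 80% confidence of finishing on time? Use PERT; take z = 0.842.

te_Site prep = (2 + 4·3 + 10)/6 = 24/6 = 4; σ²_Site prep = ((10−2)/6)² = 1.778
te_Demolition = (8 + 4·12 + 22)/6 = 78/6 = 13; σ²_Demolition = ((22−8)/6)² = 5.444
te_Excavation = (10 + 4·14 + 18)/6 = 84/6 = 14; σ²_Excavation = ((18−10)/6)² = 1.778
te_Foundation = (10 + 4·11 + 12)/6 = 66/6 = 11; σ²_Foundation = ((12−10)/6)² = 0.111
te_Framing = (2 + 4·5 + 8)/6 = 30/6 = 5; σ²_Framing = ((8−2)/6)² = 1.000
te_Roofing = (6 + 4·7 + 8)/6 = 42/6 = 7; σ²_Roofing = ((8−6)/6)² = 0.111
te_Electrical rough-in = (10 + 4·13 + 22)/6 = 84/6 = 14; σ²_Electrical rough-in = ((22−10)/6)² = 4.000
te_Plumbing rough-in = (1 + 4·5 + 21)/6 = 42/6 = 7; σ²_Plumbing rough-in = ((21−1)/6)² = 11.111
te_HVAC install = (6 + 4·9 + 24)/6 = 66/6 = 11; σ²_HVAC install = ((24−6)/6)² = 9.000
te_Insulation = (1 + 4·3 + 11)/6 = 24/6 = 4; σ²_Insulation = ((11−1)/6)² = 2.778

Forward pass:
ES_Site prep = 0; EF_Site prep = 4
ES_Demolition = 0; EF_Demolition = 13
ES_Excavation = 0; EF_Excavation = 14
ES_Foundation = 0; EF_Foundation = 11
ES_Framing = max(EF_Site prep=4, EF_Demolition=13) = 13; EF_Framing = 13+5 = 18
ES_Roofing = 14; EF_Roofing = 14+7 = 21
ES_Electrical rough-in = max(EF_Framing=18, EF_Roofing=21) = 21; EF_Electrical rough-in = 21+14 = 35
ES_Plumbing rough-in = max(EF_Foundation=11, EF_Roofing=21) = 21; EF_Plumbing rough-in = 21+7 = 28
ES_HVAC install = max(EF_Framing=18, EF_Roofing=21) = 21; EF_HVAC install = 21+11 = 32
ES_Insulation = max(EF_Site prep=4, EF_Electrical rough-in=35, EF_Plumbing rough-in=28, EF_HVAC install=32) = 35; EF_Insulation = 35+4 = 39
Expected project duration μ = 39 days. Critical path: Excavation → Roofing → Electrical rough-in → Insulation.

Variance along critical path = 1.778 + 0.111 + 4.000 + 2.778 = 8.667; σ = 2.944 days.
D = μ + z·σ = 39 + 0.842·2.944 = 41.5 days

41.5 days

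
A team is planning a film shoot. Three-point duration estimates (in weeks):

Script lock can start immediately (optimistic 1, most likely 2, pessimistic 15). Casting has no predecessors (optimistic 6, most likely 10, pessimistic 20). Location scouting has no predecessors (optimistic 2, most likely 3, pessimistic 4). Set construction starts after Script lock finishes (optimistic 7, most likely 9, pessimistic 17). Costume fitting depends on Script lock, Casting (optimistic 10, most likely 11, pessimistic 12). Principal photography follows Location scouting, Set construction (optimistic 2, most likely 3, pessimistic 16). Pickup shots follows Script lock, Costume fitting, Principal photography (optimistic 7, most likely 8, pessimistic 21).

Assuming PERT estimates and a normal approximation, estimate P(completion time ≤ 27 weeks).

0.066

te_Script lock = (1 + 4·2 + 15)/6 = 24/6 = 4; σ²_Script lock = ((15−1)/6)² = 5.444
te_Casting = (6 + 4·10 + 20)/6 = 66/6 = 11; σ²_Casting = ((20−6)/6)² = 5.444
te_Location scouting = (2 + 4·3 + 4)/6 = 18/6 = 3; σ²_Location scouting = ((4−2)/6)² = 0.111
te_Set construction = (7 + 4·9 + 17)/6 = 60/6 = 10; σ²_Set construction = ((17−7)/6)² = 2.778
te_Costume fitting = (10 + 4·11 + 12)/6 = 66/6 = 11; σ²_Costume fitting = ((12−10)/6)² = 0.111
te_Principal photography = (2 + 4·3 + 16)/6 = 30/6 = 5; σ²_Principal photography = ((16−2)/6)² = 5.444
te_Pickup shots = (7 + 4·8 + 21)/6 = 60/6 = 10; σ²_Pickup shots = ((21−7)/6)² = 5.444

Forward pass:
ES_Script lock = 0; EF_Script lock = 4
ES_Casting = 0; EF_Casting = 11
ES_Location scouting = 0; EF_Location scouting = 3
ES_Set construction = 4; EF_Set construction = 4+10 = 14
ES_Costume fitting = max(EF_Script lock=4, EF_Casting=11) = 11; EF_Costume fitting = 11+11 = 22
ES_Principal photography = max(EF_Location scouting=3, EF_Set construction=14) = 14; EF_Principal photography = 14+5 = 19
ES_Pickup shots = max(EF_Script lock=4, EF_Costume fitting=22, EF_Principal photography=19) = 22; EF_Pickup shots = 22+10 = 32
Expected project duration μ = 32 weeks. Critical path: Casting → Costume fitting → Pickup shots.

Variance along critical path = 5.444 + 0.111 + 5.444 = 11.000; σ = √11.000 = 3.317 weeks.
Z = (27 − 32) / 3.317 = -1.508
P(T ≤ 27) = Φ(-1.508) ≈ 0.066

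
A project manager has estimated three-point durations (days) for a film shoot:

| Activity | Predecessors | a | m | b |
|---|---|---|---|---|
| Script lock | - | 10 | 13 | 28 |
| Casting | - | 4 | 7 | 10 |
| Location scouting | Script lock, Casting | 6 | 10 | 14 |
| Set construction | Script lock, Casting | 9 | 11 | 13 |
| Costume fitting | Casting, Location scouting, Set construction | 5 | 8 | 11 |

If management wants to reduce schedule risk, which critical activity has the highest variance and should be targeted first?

te_Script lock = (10 + 4·13 + 28)/6 = 90/6 = 15; σ²_Script lock = ((28−10)/6)² = 9.000
te_Casting = (4 + 4·7 + 10)/6 = 42/6 = 7; σ²_Casting = ((10−4)/6)² = 1.000
te_Location scouting = (6 + 4·10 + 14)/6 = 60/6 = 10; σ²_Location scouting = ((14−6)/6)² = 1.778
te_Set construction = (9 + 4·11 + 13)/6 = 66/6 = 11; σ²_Set construction = ((13−9)/6)² = 0.444
te_Costume fitting = (5 + 4·8 + 11)/6 = 48/6 = 8; σ²_Costume fitting = ((11−5)/6)² = 1.000

Forward pass:
ES_Script lock = 0; EF_Script lock = 15
ES_Casting = 0; EF_Casting = 7
ES_Location scouting = max(EF_Script lock=15, EF_Casting=7) = 15; EF_Location scouting = 15+10 = 25
ES_Set construction = max(EF_Script lock=15, EF_Casting=7) = 15; EF_Set construction = 15+11 = 26
ES_Costume fitting = max(EF_Casting=7, EF_Location scouting=25, EF_Set construction=26) = 26; EF_Costume fitting = 26+8 = 34
Expected project duration μ = 34 days. Critical path: Script lock → Set construction → Costume fitting.

Variances on critical path: σ²_Script lock=9.000, σ²_Set construction=0.444, σ²_Costume fitting=1.000.
Largest is σ²_Script lock = 9.000.

Script lock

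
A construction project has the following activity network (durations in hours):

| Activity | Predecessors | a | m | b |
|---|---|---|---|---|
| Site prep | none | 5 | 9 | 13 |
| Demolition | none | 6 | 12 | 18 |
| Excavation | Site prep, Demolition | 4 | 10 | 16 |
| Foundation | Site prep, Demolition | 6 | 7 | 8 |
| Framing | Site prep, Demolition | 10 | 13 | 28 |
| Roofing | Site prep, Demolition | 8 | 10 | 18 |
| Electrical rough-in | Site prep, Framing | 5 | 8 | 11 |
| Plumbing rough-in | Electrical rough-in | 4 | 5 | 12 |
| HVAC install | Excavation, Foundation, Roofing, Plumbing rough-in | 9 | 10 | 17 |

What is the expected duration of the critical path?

52 hours

te_Site prep = (5 + 4·9 + 13)/6 = 54/6 = 9
te_Demolition = (6 + 4·12 + 18)/6 = 72/6 = 12
te_Excavation = (4 + 4·10 + 16)/6 = 60/6 = 10
te_Foundation = (6 + 4·7 + 8)/6 = 42/6 = 7
te_Framing = (10 + 4·13 + 28)/6 = 90/6 = 15
te_Roofing = (8 + 4·10 + 18)/6 = 66/6 = 11
te_Electrical rough-in = (5 + 4·8 + 11)/6 = 48/6 = 8
te_Plumbing rough-in = (4 + 4·5 + 12)/6 = 36/6 = 6
te_HVAC install = (9 + 4·10 + 17)/6 = 66/6 = 11

Forward pass:
ES_Site prep = 0; EF_Site prep = 9
ES_Demolition = 0; EF_Demolition = 12
ES_Excavation = max(EF_Site prep=9, EF_Demolition=12) = 12; EF_Excavation = 12+10 = 22
ES_Foundation = max(EF_Site prep=9, EF_Demolition=12) = 12; EF_Foundation = 12+7 = 19
ES_Framing = max(EF_Site prep=9, EF_Demolition=12) = 12; EF_Framing = 12+15 = 27
ES_Roofing = max(EF_Site prep=9, EF_Demolition=12) = 12; EF_Roofing = 12+11 = 23
ES_Electrical rough-in = max(EF_Site prep=9, EF_Framing=27) = 27; EF_Electrical rough-in = 27+8 = 35
ES_Plumbing rough-in = 35; EF_Plumbing rough-in = 35+6 = 41
ES_HVAC install = max(EF_Excavation=22, EF_Foundation=19, EF_Roofing=23, EF_Plumbing rough-in=41) = 41; EF_HVAC install = 41+11 = 52
Expected project duration μ = 52 hours. Critical path: Demolition → Framing → Electrical rough-in → Plumbing rough-in → HVAC install.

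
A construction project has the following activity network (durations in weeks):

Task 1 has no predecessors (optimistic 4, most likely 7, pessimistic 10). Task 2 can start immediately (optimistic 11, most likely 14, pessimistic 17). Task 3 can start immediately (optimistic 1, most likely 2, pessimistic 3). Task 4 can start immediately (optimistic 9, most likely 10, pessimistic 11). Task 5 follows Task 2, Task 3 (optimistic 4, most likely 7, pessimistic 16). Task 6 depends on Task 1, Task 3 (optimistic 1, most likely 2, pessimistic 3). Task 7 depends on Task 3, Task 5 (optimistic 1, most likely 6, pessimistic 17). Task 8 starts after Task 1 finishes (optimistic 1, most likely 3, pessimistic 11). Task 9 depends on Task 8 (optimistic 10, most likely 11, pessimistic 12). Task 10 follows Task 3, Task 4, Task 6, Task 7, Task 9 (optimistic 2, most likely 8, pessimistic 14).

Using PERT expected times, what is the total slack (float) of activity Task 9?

te_Task 1 = (4 + 4·7 + 10)/6 = 42/6 = 7
te_Task 2 = (11 + 4·14 + 17)/6 = 84/6 = 14
te_Task 3 = (1 + 4·2 + 3)/6 = 12/6 = 2
te_Task 4 = (9 + 4·10 + 11)/6 = 60/6 = 10
te_Task 5 = (4 + 4·7 + 16)/6 = 48/6 = 8
te_Task 6 = (1 + 4·2 + 3)/6 = 12/6 = 2
te_Task 7 = (1 + 4·6 + 17)/6 = 42/6 = 7
te_Task 8 = (1 + 4·3 + 11)/6 = 24/6 = 4
te_Task 9 = (10 + 4·11 + 12)/6 = 66/6 = 11
te_Task 10 = (2 + 4·8 + 14)/6 = 48/6 = 8

Forward pass:
ES_Task 1 = 0; EF_Task 1 = 7
ES_Task 2 = 0; EF_Task 2 = 14
ES_Task 3 = 0; EF_Task 3 = 2
ES_Task 4 = 0; EF_Task 4 = 10
ES_Task 5 = max(EF_Task 2=14, EF_Task 3=2) = 14; EF_Task 5 = 14+8 = 22
ES_Task 6 = max(EF_Task 1=7, EF_Task 3=2) = 7; EF_Task 6 = 7+2 = 9
ES_Task 7 = max(EF_Task 3=2, EF_Task 5=22) = 22; EF_Task 7 = 22+7 = 29
ES_Task 8 = 7; EF_Task 8 = 7+4 = 11
ES_Task 9 = 11; EF_Task 9 = 11+11 = 22
ES_Task 10 = max(EF_Task 3=2, EF_Task 4=10, EF_Task 6=9, EF_Task 7=29, EF_Task 9=22) = 29; EF_Task 10 = 29+8 = 37
Expected project duration μ = 37 weeks. Critical path: Task 2 → Task 5 → Task 7 → Task 10.

Backward pass:
LF_Task 10 = 37; LS_Task 10 = 37−8 = 29
LF_Task 9 = LS_Task 10 = 29; LS_Task 9 = 29−11 = 18
LF_Task 8 = LS_Task 9 = 18; LS_Task 8 = 18−4 = 14
LF_Task 7 = LS_Task 10 = 29; LS_Task 7 = 29−7 = 22
LF_Task 6 = LS_Task 10 = 29; LS_Task 6 = 29−2 = 27
LF_Task 5 = LS_Task 7 = 22; LS_Task 5 = 22−8 = 14
LF_Task 4 = LS_Task 10 = 29; LS_Task 4 = 29−10 = 19
LF_Task 3 = min(LS_Task 5=14, LS_Task 6=27, LS_Task 7=22, LS_Task 10=29) = 14; LS_Task 3 = 14−2 = 12
LF_Task 2 = LS_Task 5 = 14; LS_Task 2 = 14−14 = 0
LF_Task 1 = min(LS_Task 6=27, LS_Task 8=14) = 14; LS_Task 1 = 14−7 = 7
Slack_Task 9 = LS_Task 9 − ES_Task 9 = 18 − 11 = 7

7 weeks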